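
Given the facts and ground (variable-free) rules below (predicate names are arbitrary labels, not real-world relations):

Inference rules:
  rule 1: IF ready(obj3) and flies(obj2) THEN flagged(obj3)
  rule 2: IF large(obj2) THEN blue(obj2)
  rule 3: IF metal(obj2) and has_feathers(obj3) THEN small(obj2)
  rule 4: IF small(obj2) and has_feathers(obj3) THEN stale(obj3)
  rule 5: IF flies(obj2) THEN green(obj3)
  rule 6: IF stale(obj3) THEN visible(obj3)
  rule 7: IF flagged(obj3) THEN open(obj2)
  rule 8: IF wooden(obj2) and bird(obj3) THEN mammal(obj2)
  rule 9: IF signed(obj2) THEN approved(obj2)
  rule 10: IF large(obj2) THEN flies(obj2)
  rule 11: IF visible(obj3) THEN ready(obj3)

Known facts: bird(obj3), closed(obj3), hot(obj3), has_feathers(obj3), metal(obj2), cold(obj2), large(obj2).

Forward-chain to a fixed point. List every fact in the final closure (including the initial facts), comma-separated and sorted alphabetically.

bird(obj3), blue(obj2), closed(obj3), cold(obj2), flagged(obj3), flies(obj2), green(obj3), has_feathers(obj3), hot(obj3), large(obj2), metal(obj2), open(obj2), ready(obj3), small(obj2), stale(obj3), visible(obj3)

Round 1 fires rule 2, rule 3, rule 10, giving blue(obj2), small(obj2), flies(obj2).
Round 2 fires rule 4, rule 5, giving stale(obj3), green(obj3).
Round 3 fires rule 6, giving visible(obj3).
Round 4 fires rule 11, giving ready(obj3).
Round 5 fires rule 1, giving flagged(obj3).
Round 6 fires rule 7, giving open(obj2).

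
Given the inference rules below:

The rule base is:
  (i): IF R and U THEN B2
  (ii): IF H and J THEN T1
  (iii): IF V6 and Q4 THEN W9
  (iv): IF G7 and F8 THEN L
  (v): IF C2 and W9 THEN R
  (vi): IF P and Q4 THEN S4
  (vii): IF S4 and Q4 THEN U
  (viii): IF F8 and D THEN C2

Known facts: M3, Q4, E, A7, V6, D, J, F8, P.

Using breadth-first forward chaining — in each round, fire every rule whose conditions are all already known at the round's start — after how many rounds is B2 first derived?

3

Round 1: (iii) [IF V6 and Q4 THEN W9]; (vi) [IF P and Q4 THEN S4]; (viii) [IF F8 and D THEN C2]. New: W9, S4, C2.
Round 2: (v) [IF C2 and W9 THEN R]; (vii) [IF S4 and Q4 THEN U]. New: R, U.
Round 3: (i) [IF R and U THEN B2]. New: B2.
B2 first appears in round 3.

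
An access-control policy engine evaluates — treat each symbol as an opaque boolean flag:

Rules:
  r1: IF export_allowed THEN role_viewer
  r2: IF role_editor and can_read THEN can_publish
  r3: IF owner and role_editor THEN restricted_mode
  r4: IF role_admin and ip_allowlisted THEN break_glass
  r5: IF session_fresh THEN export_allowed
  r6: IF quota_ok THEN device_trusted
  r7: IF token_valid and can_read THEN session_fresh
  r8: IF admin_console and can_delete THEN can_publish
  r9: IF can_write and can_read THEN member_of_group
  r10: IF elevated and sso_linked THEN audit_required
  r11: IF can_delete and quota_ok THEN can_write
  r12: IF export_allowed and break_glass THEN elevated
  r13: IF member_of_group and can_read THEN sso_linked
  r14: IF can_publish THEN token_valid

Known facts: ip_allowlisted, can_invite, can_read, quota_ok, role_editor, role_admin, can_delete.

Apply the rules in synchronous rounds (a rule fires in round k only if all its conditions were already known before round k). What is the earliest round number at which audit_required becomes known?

6

Round 1 — r2, r4, r6, r11, derive can_publish, break_glass, device_trusted, can_write.
Round 2 — r9, r14, derive member_of_group, token_valid.
Round 3 — r7, r13, derive session_fresh, sso_linked.
Round 4 — r5, derive export_allowed.
Round 5 — r1, r12, derive role_viewer, elevated.
Round 6 — r10, derive audit_required.
audit_required first appears in round 6.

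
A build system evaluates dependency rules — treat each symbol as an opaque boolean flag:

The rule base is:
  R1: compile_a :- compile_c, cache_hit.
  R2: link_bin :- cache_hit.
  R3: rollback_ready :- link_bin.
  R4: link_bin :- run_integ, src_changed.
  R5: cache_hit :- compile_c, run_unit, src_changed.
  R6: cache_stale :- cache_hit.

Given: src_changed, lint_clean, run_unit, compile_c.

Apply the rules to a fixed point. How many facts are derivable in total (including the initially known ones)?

Round 1: R5 [cache_hit :- compile_c, run_unit, src_changed.]. Adds cache_hit.
Round 2: R1 [compile_a :- compile_c, cache_hit.]; R2 [link_bin :- cache_hit.]; R6 [cache_stale :- cache_hit.]. Adds compile_a, link_bin, cache_stale.
Round 3: R3 [rollback_ready :- link_bin.]. Adds rollback_ready.
Closure: {cache_hit, cache_stale, compile_a, compile_c, link_bin, lint_clean, rollback_ready, run_unit, src_changed} — 9 facts.

9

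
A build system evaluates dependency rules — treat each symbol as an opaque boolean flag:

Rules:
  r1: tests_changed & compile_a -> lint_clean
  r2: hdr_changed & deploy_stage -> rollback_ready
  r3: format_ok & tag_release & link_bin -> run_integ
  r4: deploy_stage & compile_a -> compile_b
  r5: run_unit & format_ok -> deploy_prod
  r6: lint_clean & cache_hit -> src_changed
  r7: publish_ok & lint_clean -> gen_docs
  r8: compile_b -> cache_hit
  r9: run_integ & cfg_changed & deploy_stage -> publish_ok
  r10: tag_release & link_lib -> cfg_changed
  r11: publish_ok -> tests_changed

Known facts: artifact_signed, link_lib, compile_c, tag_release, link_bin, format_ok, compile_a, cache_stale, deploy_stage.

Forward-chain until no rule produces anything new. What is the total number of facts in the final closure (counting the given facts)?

18

Round 1 fires r3, r4, r10, giving run_integ, compile_b, cfg_changed.
Round 2 fires r8, r9, giving cache_hit, publish_ok.
Round 3 fires r11, giving tests_changed.
Round 4 fires r1, giving lint_clean.
Round 5 fires r6, r7, giving src_changed, gen_docs.
Closure: {artifact_signed, cache_hit, cache_stale, cfg_changed, compile_a, compile_b, compile_c, deploy_stage, format_ok, gen_docs, link_bin, link_lib, lint_clean, publish_ok, run_integ, src_changed, tag_release, tests_changed} — 18 facts.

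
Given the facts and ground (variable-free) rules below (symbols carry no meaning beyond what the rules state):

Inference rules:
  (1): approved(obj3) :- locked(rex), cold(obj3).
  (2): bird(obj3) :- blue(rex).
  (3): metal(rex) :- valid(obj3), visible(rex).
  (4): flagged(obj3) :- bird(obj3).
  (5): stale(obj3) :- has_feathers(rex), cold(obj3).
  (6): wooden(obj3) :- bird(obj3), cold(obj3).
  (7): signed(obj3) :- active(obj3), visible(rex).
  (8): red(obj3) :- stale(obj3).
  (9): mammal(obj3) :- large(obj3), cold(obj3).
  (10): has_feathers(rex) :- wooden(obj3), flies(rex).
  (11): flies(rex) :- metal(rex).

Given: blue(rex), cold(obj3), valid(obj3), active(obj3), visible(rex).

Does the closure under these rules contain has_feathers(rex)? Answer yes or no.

yes

Round 1 — (2), (3), (7), derive bird(obj3), metal(rex), signed(obj3).
Round 2 — (4), (6), (11), derive flagged(obj3), wooden(obj3), flies(rex).
Round 3 — (10), derive has_feathers(rex).
Round 4 — (5), derive stale(obj3).
Round 5 — (8), derive red(obj3).
has_feathers(rex) appears in round 3, so it is derivable.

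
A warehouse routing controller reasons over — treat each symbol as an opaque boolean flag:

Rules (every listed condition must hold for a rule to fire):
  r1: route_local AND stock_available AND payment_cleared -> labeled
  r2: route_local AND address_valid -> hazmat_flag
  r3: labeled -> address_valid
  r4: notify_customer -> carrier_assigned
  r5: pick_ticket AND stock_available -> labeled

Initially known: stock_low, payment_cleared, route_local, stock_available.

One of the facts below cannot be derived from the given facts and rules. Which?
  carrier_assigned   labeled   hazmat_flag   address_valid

Round 1 fires r1, giving labeled.
Round 2 fires r3, giving address_valid.
Round 3 fires r2, giving hazmat_flag.
Derived: address_valid (round 2), labeled (round 1), hazmat_flag (round 3). carrier_assigned never appears in any round.

carrier_assigned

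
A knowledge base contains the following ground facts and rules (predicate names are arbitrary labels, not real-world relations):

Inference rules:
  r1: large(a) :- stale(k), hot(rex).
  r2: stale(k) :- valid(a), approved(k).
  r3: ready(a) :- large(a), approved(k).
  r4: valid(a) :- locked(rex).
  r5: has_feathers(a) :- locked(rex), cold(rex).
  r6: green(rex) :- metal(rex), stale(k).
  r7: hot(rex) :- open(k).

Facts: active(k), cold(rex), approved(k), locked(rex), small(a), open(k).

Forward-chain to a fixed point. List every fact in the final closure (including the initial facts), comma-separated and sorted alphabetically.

active(k), approved(k), cold(rex), has_feathers(a), hot(rex), large(a), locked(rex), open(k), ready(a), small(a), stale(k), valid(a)

Round 1 fires r4, r5, r7, giving valid(a), has_feathers(a), hot(rex).
Round 2 fires r2, giving stale(k).
Round 3 fires r1, giving large(a).
Round 4 fires r3, giving ready(a).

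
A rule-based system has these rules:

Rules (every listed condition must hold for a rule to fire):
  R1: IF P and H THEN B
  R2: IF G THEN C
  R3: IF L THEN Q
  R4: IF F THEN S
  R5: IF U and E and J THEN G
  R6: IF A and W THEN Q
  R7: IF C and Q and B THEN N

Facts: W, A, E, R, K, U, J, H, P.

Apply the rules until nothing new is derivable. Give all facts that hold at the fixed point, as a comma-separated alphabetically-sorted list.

Round 1: R1 [IF P and H THEN B]; R5 [IF U and E and J THEN G]; R6 [IF A and W THEN Q]. New: B, G, Q.
Round 2: R2 [IF G THEN C]. New: C.
Round 3: R7 [IF C and Q and B THEN N]. New: N.

A, B, C, E, G, H, J, K, N, P, Q, R, U, W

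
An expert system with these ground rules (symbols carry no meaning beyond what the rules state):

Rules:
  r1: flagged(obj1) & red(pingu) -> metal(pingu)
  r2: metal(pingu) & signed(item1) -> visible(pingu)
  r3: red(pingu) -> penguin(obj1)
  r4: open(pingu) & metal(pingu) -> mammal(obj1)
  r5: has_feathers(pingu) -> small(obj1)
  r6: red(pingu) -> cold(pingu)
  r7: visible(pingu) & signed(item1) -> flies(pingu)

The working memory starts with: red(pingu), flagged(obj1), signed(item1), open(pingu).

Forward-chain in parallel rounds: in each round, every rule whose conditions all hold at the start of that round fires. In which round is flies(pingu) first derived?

3

Round 1 fires r1, r3, r6, giving metal(pingu), penguin(obj1), cold(pingu).
Round 2 fires r2, r4, giving visible(pingu), mammal(obj1).
Round 3 fires r7, giving flies(pingu).
flies(pingu) first appears in round 3.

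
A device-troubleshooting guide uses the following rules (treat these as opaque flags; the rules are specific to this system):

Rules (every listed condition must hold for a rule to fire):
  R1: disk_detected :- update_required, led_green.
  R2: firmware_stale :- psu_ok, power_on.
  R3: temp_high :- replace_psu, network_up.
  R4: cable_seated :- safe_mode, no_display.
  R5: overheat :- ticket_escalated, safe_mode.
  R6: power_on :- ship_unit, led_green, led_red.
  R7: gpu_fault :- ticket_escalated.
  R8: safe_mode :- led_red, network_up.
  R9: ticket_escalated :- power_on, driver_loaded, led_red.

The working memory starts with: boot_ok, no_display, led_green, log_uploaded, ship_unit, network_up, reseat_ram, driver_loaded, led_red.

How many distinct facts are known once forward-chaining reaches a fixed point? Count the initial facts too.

Round 1: R6 [power_on :- ship_unit, led_green, led_red.]; R8 [safe_mode :- led_red, network_up.]. Adds power_on, safe_mode.
Round 2: R4 [cable_seated :- safe_mode, no_display.]; R9 [ticket_escalated :- power_on, driver_loaded, led_red.]. Adds cable_seated, ticket_escalated.
Round 3: R5 [overheat :- ticket_escalated, safe_mode.]; R7 [gpu_fault :- ticket_escalated.]. Adds overheat, gpu_fault.
Closure: {boot_ok, cable_seated, driver_loaded, gpu_fault, led_green, led_red, log_uploaded, network_up, no_display, overheat, power_on, reseat_ram, safe_mode, ship_unit, ticket_escalated} — 15 facts.

15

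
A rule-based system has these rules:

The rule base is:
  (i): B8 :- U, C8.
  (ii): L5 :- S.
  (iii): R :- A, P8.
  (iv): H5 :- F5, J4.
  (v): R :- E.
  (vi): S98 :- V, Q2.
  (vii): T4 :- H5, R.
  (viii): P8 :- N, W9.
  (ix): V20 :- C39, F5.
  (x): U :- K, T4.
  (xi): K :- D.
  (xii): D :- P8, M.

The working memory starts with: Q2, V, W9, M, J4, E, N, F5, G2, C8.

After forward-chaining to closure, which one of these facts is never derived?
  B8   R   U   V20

V20

Round 1: (iv) [H5 :- F5, J4.]; (v) [R :- E.]; (vi) [S98 :- V, Q2.]; (viii) [P8 :- N, W9.]. New: H5, R, S98, P8.
Round 2: (vii) [T4 :- H5, R.]; (xii) [D :- P8, M.]. New: T4, D.
Round 3: (xi) [K :- D.]. New: K.
Round 4: (x) [U :- K, T4.]. New: U.
Round 5: (i) [B8 :- U, C8.]. New: B8.
Derived: U (round 4), R (round 1), B8 (round 5). V20 never appears in any round.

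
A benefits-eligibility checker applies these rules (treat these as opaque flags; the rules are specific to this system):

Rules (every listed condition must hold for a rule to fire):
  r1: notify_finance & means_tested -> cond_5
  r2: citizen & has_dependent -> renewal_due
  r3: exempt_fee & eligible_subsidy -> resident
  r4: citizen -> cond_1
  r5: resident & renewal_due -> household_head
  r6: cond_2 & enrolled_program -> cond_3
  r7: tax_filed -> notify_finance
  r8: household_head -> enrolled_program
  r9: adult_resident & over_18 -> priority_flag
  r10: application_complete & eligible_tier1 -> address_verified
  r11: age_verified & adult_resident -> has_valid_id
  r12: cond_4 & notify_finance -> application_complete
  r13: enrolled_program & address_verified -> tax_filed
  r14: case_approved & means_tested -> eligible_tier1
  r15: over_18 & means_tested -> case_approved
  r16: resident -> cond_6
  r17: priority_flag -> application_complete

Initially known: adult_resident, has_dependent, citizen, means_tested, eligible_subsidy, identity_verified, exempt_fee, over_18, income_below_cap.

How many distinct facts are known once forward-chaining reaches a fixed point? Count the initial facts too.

23

Round 1 fires r2, r3, r4, r9, r15, giving renewal_due, resident, cond_1, priority_flag, case_approved.
Round 2 fires r5, r14, r16, r17, giving household_head, eligible_tier1, cond_6, application_complete.
Round 3 fires r8, r10, giving enrolled_program, address_verified.
Round 4 fires r13, giving tax_filed.
Round 5 fires r7, giving notify_finance.
Round 6 fires r1, giving cond_5.
Closure: {address_verified, adult_resident, application_complete, case_approved, citizen, cond_1, cond_5, cond_6, eligible_subsidy, eligible_tier1, enrolled_program, exempt_fee, has_dependent, household_head, identity_verified, income_below_cap, means_tested, notify_finance, over_18, priority_flag, renewal_due, resident, tax_filed} — 23 facts.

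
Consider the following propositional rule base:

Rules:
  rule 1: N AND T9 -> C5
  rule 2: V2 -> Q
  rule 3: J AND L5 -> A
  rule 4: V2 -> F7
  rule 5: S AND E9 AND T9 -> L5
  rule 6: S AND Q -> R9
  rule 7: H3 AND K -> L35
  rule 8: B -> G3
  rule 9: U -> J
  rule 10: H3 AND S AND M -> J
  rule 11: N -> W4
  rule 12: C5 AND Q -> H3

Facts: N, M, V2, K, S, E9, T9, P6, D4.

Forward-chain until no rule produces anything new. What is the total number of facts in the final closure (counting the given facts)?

Round 1 — rule 1, rule 2, rule 4, rule 5, rule 11, derive C5, Q, F7, L5, W4.
Round 2 — rule 6, rule 12, derive R9, H3.
Round 3 — rule 7, rule 10, derive L35, J.
Round 4 — rule 3, derive A.
Closure: {A, C5, D4, E9, F7, H3, J, K, L35, L5, M, N, P6, Q, R9, S, T9, V2, W4} — 19 facts.

19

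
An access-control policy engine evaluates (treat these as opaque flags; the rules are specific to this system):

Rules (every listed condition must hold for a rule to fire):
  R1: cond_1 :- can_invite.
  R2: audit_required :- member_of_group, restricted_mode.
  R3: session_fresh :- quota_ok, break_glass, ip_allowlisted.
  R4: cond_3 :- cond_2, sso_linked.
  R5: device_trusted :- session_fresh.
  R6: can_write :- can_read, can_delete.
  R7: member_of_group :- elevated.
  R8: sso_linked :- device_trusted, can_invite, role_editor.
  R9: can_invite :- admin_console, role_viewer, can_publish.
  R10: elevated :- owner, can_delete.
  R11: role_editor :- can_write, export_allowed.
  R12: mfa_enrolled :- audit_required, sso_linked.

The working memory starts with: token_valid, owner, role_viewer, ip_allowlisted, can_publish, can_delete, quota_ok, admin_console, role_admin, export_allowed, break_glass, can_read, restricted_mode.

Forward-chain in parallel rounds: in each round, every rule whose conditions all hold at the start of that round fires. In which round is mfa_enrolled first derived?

Round 1: R3 [session_fresh :- quota_ok, break_glass, ip_allowlisted.]; R6 [can_write :- can_read, can_delete.]; R9 [can_invite :- admin_console, role_viewer, can_publish.]; R10 [elevated :- owner, can_delete.]. Adds session_fresh, can_write, can_invite, elevated.
Round 2: R1 [cond_1 :- can_invite.]; R5 [device_trusted :- session_fresh.]; R7 [member_of_group :- elevated.]; R11 [role_editor :- can_write, export_allowed.]. Adds cond_1, device_trusted, member_of_group, role_editor.
Round 3: R2 [audit_required :- member_of_group, restricted_mode.]; R8 [sso_linked :- device_trusted, can_invite, role_editor.]. Adds audit_required, sso_linked.
Round 4: R12 [mfa_enrolled :- audit_required, sso_linked.]. Adds mfa_enrolled.
mfa_enrolled first appears in round 4.

4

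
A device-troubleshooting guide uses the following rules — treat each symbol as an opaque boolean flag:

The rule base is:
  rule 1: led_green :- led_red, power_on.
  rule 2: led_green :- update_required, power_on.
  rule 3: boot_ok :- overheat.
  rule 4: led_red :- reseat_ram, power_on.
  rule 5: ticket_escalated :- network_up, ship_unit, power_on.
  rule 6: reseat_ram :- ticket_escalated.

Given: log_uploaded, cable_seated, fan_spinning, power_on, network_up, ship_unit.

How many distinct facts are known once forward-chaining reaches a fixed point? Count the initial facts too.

Round 1: rule 5 [ticket_escalated :- network_up, ship_unit, power_on.]. New: ticket_escalated.
Round 2: rule 6 [reseat_ram :- ticket_escalated.]. New: reseat_ram.
Round 3: rule 4 [led_red :- reseat_ram, power_on.]. New: led_red.
Round 4: rule 1 [led_green :- led_red, power_on.]. New: led_green.
Closure: {cable_seated, fan_spinning, led_green, led_red, log_uploaded, network_up, power_on, reseat_ram, ship_unit, ticket_escalated} — 10 facts.

10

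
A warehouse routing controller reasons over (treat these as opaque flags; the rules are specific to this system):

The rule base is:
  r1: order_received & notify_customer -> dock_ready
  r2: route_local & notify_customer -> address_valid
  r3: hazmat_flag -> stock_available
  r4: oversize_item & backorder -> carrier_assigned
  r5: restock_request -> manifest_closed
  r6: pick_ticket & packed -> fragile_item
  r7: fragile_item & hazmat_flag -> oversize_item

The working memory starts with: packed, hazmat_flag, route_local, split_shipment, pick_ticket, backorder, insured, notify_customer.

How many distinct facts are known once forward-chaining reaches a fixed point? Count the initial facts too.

Round 1: r2 [route_local & notify_customer -> address_valid]; r3 [hazmat_flag -> stock_available]; r6 [pick_ticket & packed -> fragile_item]. Adds address_valid, stock_available, fragile_item.
Round 2: r7 [fragile_item & hazmat_flag -> oversize_item]. Adds oversize_item.
Round 3: r4 [oversize_item & backorder -> carrier_assigned]. Adds carrier_assigned.
Closure: {address_valid, backorder, carrier_assigned, fragile_item, hazmat_flag, insured, notify_customer, oversize_item, packed, pick_ticket, route_local, split_shipment, stock_available} — 13 facts.

13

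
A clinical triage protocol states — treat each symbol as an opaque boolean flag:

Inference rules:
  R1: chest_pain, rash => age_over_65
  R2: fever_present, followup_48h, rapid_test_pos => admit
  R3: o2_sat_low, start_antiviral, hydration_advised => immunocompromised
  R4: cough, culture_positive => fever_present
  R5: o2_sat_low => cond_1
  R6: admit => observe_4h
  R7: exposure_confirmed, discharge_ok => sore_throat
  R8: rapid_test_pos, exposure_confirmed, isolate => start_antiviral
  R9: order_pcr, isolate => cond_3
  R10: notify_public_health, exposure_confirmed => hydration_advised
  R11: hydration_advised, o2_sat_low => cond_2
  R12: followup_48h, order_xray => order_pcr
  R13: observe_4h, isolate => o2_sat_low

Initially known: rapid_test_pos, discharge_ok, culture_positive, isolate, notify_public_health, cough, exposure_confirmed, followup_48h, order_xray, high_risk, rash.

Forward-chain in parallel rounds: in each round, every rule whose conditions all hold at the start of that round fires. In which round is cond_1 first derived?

Round 1 — R4, R7, R8, R10, R12, derive fever_present, sore_throat, start_antiviral, hydration_advised, order_pcr.
Round 2 — R2, R9, derive admit, cond_3.
Round 3 — R6, derive observe_4h.
Round 4 — R13, derive o2_sat_low.
Round 5 — R3, R5, R11, derive immunocompromised, cond_1, cond_2.
cond_1 first appears in round 5.

5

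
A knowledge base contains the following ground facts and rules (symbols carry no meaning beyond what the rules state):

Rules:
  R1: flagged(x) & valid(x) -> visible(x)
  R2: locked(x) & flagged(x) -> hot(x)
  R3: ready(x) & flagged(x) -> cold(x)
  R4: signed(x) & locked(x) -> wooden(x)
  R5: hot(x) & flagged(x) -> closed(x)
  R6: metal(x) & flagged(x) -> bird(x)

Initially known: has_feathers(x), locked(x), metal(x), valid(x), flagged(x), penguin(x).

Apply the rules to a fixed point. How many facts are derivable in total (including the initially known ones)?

10

Round 1: R1 [flagged(x) & valid(x) -> visible(x)]; R2 [locked(x) & flagged(x) -> hot(x)]; R6 [metal(x) & flagged(x) -> bird(x)]. Adds visible(x), hot(x), bird(x).
Round 2: R5 [hot(x) & flagged(x) -> closed(x)]. Adds closed(x).
Closure: {bird(x), closed(x), flagged(x), has_feathers(x), hot(x), locked(x), metal(x), penguin(x), valid(x), visible(x)} — 10 facts.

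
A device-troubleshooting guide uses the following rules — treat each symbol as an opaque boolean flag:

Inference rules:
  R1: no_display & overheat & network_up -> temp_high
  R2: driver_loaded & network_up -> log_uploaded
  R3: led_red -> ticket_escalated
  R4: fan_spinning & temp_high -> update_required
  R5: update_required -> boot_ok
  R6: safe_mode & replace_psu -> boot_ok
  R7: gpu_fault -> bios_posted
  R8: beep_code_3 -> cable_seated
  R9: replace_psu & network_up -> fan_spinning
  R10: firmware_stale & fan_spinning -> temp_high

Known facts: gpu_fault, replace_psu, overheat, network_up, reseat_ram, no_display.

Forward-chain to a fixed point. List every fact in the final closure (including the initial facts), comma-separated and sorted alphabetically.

bios_posted, boot_ok, fan_spinning, gpu_fault, network_up, no_display, overheat, replace_psu, reseat_ram, temp_high, update_required

Round 1: R1 [no_display & overheat & network_up -> temp_high]; R7 [gpu_fault -> bios_posted]; R9 [replace_psu & network_up -> fan_spinning]. New: temp_high, bios_posted, fan_spinning.
Round 2: R4 [fan_spinning & temp_high -> update_required]. New: update_required.
Round 3: R5 [update_required -> boot_ok]. New: boot_ok.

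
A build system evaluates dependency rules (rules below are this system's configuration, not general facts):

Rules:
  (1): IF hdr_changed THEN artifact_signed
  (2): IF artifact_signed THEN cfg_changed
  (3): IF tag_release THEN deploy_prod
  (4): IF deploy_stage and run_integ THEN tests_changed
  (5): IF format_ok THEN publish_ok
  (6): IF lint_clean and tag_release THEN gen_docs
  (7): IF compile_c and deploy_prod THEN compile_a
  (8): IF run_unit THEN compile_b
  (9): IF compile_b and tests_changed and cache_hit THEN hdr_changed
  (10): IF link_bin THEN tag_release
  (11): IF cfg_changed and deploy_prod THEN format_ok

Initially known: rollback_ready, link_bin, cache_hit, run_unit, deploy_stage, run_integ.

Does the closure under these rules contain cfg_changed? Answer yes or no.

yes

[1] (4) [IF deploy_stage and run_integ THEN tests_changed]; (8) [IF run_unit THEN compile_b]; (10) [IF link_bin THEN tag_release]. ⇒ new: tests_changed, compile_b, tag_release.
[2] (3) [IF tag_release THEN deploy_prod]; (9) [IF compile_b and tests_changed and cache_hit THEN hdr_changed]. ⇒ new: deploy_prod, hdr_changed.
[3] (1) [IF hdr_changed THEN artifact_signed]. ⇒ new: artifact_signed.
[4] (2) [IF artifact_signed THEN cfg_changed]. ⇒ new: cfg_changed.
[5] (11) [IF cfg_changed and deploy_prod THEN format_ok]. ⇒ new: format_ok.
[6] (5) [IF format_ok THEN publish_ok]. ⇒ new: publish_ok.
cfg_changed appears in round 4, so it is derivable.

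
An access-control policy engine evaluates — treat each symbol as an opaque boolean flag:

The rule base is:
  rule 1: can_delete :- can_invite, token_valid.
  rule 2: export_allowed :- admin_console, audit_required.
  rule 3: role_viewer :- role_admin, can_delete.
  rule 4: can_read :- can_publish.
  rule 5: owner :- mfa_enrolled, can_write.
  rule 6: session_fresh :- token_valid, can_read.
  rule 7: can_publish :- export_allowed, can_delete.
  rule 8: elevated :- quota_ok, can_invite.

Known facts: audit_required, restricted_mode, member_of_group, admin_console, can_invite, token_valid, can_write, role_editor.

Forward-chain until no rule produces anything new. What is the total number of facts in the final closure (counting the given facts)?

Round 1: rule 1 [can_delete :- can_invite, token_valid.]; rule 2 [export_allowed :- admin_console, audit_required.]. Adds can_delete, export_allowed.
Round 2: rule 7 [can_publish :- export_allowed, can_delete.]. Adds can_publish.
Round 3: rule 4 [can_read :- can_publish.]. Adds can_read.
Round 4: rule 6 [session_fresh :- token_valid, can_read.]. Adds session_fresh.
Closure: {admin_console, audit_required, can_delete, can_invite, can_publish, can_read, can_write, export_allowed, member_of_group, restricted_mode, role_editor, session_fresh, token_valid} — 13 facts.

13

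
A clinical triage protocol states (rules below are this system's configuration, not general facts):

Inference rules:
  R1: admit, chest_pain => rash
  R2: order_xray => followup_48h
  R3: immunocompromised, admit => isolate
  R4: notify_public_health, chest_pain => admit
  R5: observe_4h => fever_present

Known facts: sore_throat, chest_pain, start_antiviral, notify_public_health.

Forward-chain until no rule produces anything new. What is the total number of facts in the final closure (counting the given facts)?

Round 1: R4 [notify_public_health, chest_pain => admit]. Adds admit.
Round 2: R1 [admit, chest_pain => rash]. Adds rash.
Closure: {admit, chest_pain, notify_public_health, rash, sore_throat, start_antiviral} — 6 facts.

6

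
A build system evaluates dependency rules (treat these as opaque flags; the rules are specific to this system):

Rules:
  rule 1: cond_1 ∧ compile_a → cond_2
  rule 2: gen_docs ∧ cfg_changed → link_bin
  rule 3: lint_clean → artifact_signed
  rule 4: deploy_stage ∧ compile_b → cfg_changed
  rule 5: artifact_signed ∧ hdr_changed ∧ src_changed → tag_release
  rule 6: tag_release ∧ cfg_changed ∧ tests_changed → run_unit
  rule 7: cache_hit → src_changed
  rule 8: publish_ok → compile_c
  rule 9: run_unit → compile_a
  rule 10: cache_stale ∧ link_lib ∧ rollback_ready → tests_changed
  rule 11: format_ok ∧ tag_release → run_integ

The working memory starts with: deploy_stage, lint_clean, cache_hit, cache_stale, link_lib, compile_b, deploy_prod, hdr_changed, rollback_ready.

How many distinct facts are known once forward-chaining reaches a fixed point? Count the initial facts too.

16

Round 1 fires rule 3, rule 4, rule 7, rule 10, giving artifact_signed, cfg_changed, src_changed, tests_changed.
Round 2 fires rule 5, giving tag_release.
Round 3 fires rule 6, giving run_unit.
Round 4 fires rule 9, giving compile_a.
Closure: {artifact_signed, cache_hit, cache_stale, cfg_changed, compile_a, compile_b, deploy_prod, deploy_stage, hdr_changed, link_lib, lint_clean, rollback_ready, run_unit, src_changed, tag_release, tests_changed} — 16 facts.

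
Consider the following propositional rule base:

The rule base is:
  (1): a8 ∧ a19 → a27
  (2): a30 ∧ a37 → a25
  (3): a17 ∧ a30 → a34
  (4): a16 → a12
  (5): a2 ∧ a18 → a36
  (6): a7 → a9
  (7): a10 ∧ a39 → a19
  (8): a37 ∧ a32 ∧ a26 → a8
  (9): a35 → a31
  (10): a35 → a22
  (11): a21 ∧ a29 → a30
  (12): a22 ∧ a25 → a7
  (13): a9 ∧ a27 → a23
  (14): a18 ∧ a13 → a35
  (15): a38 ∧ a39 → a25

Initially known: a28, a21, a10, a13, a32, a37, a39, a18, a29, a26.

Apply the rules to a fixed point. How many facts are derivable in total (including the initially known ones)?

Round 1: (7) [a10 ∧ a39 → a19]; (8) [a37 ∧ a32 ∧ a26 → a8]; (11) [a21 ∧ a29 → a30]; (14) [a18 ∧ a13 → a35]. Adds a19, a8, a30, a35.
Round 2: (1) [a8 ∧ a19 → a27]; (2) [a30 ∧ a37 → a25]; (9) [a35 → a31]; (10) [a35 → a22]. Adds a27, a25, a31, a22.
Round 3: (12) [a22 ∧ a25 → a7]. Adds a7.
Round 4: (6) [a7 → a9]. Adds a9.
Round 5: (13) [a9 ∧ a27 → a23]. Adds a23.
Closure: {a10, a13, a18, a19, a21, a22, a23, a25, a26, a27, a28, a29, a30, a31, a32, a35, a37, a39, a7, a8, a9} — 21 facts.

21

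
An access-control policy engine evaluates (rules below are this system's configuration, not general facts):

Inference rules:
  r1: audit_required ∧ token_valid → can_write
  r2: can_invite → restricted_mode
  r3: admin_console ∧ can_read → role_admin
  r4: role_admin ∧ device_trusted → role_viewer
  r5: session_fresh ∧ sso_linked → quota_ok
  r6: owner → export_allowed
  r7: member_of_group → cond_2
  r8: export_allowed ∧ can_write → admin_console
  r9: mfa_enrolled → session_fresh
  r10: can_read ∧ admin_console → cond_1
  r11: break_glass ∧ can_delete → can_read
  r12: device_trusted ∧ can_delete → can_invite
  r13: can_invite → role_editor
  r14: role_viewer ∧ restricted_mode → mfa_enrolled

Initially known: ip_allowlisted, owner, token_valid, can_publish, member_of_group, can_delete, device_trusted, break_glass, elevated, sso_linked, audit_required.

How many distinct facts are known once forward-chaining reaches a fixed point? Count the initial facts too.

25

Round 1 — r1, r6, r7, r11, r12, derive can_write, export_allowed, cond_2, can_read, can_invite.
Round 2 — r2, r8, r13, derive restricted_mode, admin_console, role_editor.
Round 3 — r3, r10, derive role_admin, cond_1.
Round 4 — r4, derive role_viewer.
Round 5 — r14, derive mfa_enrolled.
Round 6 — r9, derive session_fresh.
Round 7 — r5, derive quota_ok.
Closure: {admin_console, audit_required, break_glass, can_delete, can_invite, can_publish, can_read, can_write, cond_1, cond_2, device_trusted, elevated, export_allowed, ip_allowlisted, member_of_group, mfa_enrolled, owner, quota_ok, restricted_mode, role_admin, role_editor, role_viewer, session_fresh, sso_linked, token_valid} — 25 facts.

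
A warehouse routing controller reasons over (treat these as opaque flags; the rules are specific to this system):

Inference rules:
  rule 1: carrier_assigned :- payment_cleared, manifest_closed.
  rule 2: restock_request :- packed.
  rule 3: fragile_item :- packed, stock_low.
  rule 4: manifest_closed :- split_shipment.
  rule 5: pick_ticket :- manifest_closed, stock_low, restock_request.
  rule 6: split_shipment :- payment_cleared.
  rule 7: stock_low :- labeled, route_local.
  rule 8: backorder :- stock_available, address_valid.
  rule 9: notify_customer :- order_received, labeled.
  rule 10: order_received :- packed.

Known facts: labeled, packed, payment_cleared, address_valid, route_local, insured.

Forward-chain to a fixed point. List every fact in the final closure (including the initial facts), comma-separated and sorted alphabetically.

Round 1 — rule 2, rule 6, rule 7, rule 10, derive restock_request, split_shipment, stock_low, order_received.
Round 2 — rule 3, rule 4, rule 9, derive fragile_item, manifest_closed, notify_customer.
Round 3 — rule 1, rule 5, derive carrier_assigned, pick_ticket.

address_valid, carrier_assigned, fragile_item, insured, labeled, manifest_closed, notify_customer, order_received, packed, payment_cleared, pick_ticket, restock_request, route_local, split_shipment, stock_low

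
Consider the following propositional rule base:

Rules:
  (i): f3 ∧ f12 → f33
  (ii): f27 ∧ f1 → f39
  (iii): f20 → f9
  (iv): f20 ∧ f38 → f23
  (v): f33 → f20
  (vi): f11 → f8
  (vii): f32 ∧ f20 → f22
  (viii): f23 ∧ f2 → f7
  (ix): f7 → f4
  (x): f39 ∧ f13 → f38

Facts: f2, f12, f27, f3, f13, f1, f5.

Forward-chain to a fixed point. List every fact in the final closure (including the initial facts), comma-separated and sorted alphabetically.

Round 1: (i) [f3 ∧ f12 → f33]; (ii) [f27 ∧ f1 → f39]. New: f33, f39.
Round 2: (v) [f33 → f20]; (x) [f39 ∧ f13 → f38]. New: f20, f38.
Round 3: (iii) [f20 → f9]; (iv) [f20 ∧ f38 → f23]. New: f9, f23.
Round 4: (viii) [f23 ∧ f2 → f7]. New: f7.
Round 5: (ix) [f7 → f4]. New: f4.

f1, f12, f13, f2, f20, f23, f27, f3, f33, f38, f39, f4, f5, f7, f9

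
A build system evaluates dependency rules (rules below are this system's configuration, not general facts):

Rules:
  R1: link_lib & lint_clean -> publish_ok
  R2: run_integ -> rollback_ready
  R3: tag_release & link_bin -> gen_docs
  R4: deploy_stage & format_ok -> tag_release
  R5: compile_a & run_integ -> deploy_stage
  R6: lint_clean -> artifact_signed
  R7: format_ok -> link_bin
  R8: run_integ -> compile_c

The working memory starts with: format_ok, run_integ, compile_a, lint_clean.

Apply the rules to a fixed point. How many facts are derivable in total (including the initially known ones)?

[1] R2 [run_integ -> rollback_ready]; R5 [compile_a & run_integ -> deploy_stage]; R6 [lint_clean -> artifact_signed]; R7 [format_ok -> link_bin]; R8 [run_integ -> compile_c]. ⇒ new: rollback_ready, deploy_stage, artifact_signed, link_bin, compile_c.
[2] R4 [deploy_stage & format_ok -> tag_release]. ⇒ new: tag_release.
[3] R3 [tag_release & link_bin -> gen_docs]. ⇒ new: gen_docs.
Closure: {artifact_signed, compile_a, compile_c, deploy_stage, format_ok, gen_docs, link_bin, lint_clean, rollback_ready, run_integ, tag_release} — 11 facts.

11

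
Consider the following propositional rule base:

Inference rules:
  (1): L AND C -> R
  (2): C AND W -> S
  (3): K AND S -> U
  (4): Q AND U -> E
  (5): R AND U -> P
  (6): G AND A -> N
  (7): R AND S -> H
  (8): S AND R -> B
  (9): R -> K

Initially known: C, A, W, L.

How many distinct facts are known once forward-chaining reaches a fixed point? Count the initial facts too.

Round 1: (1) [L AND C -> R]; (2) [C AND W -> S]. Adds R, S.
Round 2: (7) [R AND S -> H]; (8) [S AND R -> B]; (9) [R -> K]. Adds H, B, K.
Round 3: (3) [K AND S -> U]. Adds U.
Round 4: (5) [R AND U -> P]. Adds P.
Closure: {A, B, C, H, K, L, P, R, S, U, W} — 11 facts.

11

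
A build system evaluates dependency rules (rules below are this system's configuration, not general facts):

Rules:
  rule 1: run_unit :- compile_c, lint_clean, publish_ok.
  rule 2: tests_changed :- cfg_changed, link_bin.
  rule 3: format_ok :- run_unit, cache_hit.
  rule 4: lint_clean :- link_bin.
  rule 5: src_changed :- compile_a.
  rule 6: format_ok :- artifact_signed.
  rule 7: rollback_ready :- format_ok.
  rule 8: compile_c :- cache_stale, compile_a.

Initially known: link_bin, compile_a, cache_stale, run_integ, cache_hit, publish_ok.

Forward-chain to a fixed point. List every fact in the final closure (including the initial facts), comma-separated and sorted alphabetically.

cache_hit, cache_stale, compile_a, compile_c, format_ok, link_bin, lint_clean, publish_ok, rollback_ready, run_integ, run_unit, src_changed

Round 1 fires rule 4, rule 5, rule 8, giving lint_clean, src_changed, compile_c.
Round 2 fires rule 1, giving run_unit.
Round 3 fires rule 3, giving format_ok.
Round 4 fires rule 7, giving rollback_ready.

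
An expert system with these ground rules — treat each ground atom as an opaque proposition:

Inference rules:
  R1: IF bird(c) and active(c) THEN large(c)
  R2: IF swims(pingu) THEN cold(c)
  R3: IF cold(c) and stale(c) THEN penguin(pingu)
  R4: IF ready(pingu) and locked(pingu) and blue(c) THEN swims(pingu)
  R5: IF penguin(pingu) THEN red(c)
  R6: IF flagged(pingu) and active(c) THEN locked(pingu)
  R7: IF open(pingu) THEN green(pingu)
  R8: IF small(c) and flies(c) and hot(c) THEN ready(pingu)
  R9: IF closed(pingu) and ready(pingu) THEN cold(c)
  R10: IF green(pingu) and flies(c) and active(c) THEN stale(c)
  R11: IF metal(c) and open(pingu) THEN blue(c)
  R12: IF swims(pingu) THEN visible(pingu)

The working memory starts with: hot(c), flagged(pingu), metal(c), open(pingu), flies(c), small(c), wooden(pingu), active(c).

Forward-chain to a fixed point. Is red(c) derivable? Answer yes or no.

yes

Round 1 fires R6, R7, R8, R11, giving locked(pingu), green(pingu), ready(pingu), blue(c).
Round 2 fires R4, R10, giving swims(pingu), stale(c).
Round 3 fires R2, R12, giving cold(c), visible(pingu).
Round 4 fires R3, giving penguin(pingu).
Round 5 fires R5, giving red(c).
red(c) appears in round 5, so it is derivable.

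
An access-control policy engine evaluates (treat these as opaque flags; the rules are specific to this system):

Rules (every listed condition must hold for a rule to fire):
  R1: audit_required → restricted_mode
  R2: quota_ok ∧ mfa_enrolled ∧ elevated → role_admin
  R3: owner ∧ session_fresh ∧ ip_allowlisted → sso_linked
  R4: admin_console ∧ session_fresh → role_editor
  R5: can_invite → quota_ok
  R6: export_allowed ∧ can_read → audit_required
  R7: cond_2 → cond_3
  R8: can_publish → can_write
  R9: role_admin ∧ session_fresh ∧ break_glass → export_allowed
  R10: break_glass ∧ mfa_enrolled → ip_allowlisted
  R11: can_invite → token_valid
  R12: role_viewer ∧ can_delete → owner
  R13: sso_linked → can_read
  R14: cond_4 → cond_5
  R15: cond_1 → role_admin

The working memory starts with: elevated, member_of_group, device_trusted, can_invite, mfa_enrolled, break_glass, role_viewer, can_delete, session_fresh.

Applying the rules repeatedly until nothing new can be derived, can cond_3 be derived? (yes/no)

Round 1: R5 [can_invite → quota_ok]; R10 [break_glass ∧ mfa_enrolled → ip_allowlisted]; R11 [can_invite → token_valid]; R12 [role_viewer ∧ can_delete → owner]. New: quota_ok, ip_allowlisted, token_valid, owner.
Round 2: R2 [quota_ok ∧ mfa_enrolled ∧ elevated → role_admin]; R3 [owner ∧ session_fresh ∧ ip_allowlisted → sso_linked]. New: role_admin, sso_linked.
Round 3: R9 [role_admin ∧ session_fresh ∧ break_glass → export_allowed]; R13 [sso_linked → can_read]. New: export_allowed, can_read.
Round 4: R6 [export_allowed ∧ can_read → audit_required]. New: audit_required.
Round 5: R1 [audit_required → restricted_mode]. New: restricted_mode.
Fixed point reached. cond_3 is concluded only by R7; R7 needs cond_2 (never derived).

no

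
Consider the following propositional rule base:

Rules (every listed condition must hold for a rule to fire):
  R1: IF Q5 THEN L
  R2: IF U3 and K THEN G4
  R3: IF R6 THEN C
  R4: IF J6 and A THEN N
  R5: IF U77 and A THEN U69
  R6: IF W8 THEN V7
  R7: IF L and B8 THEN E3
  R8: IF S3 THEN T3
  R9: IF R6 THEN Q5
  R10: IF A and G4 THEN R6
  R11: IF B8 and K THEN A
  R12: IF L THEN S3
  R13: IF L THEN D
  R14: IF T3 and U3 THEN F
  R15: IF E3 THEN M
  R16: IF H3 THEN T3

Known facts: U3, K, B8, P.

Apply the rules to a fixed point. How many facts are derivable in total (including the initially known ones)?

16

Round 1: R2 [IF U3 and K THEN G4]; R11 [IF B8 and K THEN A]. New: G4, A.
Round 2: R10 [IF A and G4 THEN R6]. New: R6.
Round 3: R3 [IF R6 THEN C]; R9 [IF R6 THEN Q5]. New: C, Q5.
Round 4: R1 [IF Q5 THEN L]. New: L.
Round 5: R7 [IF L and B8 THEN E3]; R12 [IF L THEN S3]; R13 [IF L THEN D]. New: E3, S3, D.
Round 6: R8 [IF S3 THEN T3]; R15 [IF E3 THEN M]. New: T3, M.
Round 7: R14 [IF T3 and U3 THEN F]. New: F.
Closure: {A, B8, C, D, E3, F, G4, K, L, M, P, Q5, R6, S3, T3, U3} — 16 facts.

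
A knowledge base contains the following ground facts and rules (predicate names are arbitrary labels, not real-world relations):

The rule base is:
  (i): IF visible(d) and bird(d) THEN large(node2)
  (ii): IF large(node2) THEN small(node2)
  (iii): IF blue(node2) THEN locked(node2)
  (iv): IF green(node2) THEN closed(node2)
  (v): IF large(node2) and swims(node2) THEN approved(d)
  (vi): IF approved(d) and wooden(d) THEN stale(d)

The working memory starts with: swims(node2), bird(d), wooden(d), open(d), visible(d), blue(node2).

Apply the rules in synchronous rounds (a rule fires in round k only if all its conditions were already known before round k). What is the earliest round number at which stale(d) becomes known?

3

[1] (i) [IF visible(d) and bird(d) THEN large(node2)]; (iii) [IF blue(node2) THEN locked(node2)]. ⇒ new: large(node2), locked(node2).
[2] (ii) [IF large(node2) THEN small(node2)]; (v) [IF large(node2) and swims(node2) THEN approved(d)]. ⇒ new: small(node2), approved(d).
[3] (vi) [IF approved(d) and wooden(d) THEN stale(d)]. ⇒ new: stale(d).
stale(d) first appears in round 3.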